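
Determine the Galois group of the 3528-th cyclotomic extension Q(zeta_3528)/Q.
|Gal(Q(zeta_3528)/Q)| = phi(3528) = 1008; group ≅ (Z/3528Z)^* ≅ Z/2Z × Z/2Z × Z/6Z × Z/42Z

The n-th cyclotomic polynomial Φ_3528(x) is the minimal polynomial of zeta_3528 over Q and has degree phi(3528) = 1008. So Q(zeta_3528) is a degree-1008 Galois extension with Galois group (Z/3528Z)^*. By CRT, (Z/3528Z)^* ≅ (Z/8Z)^* × (Z/9Z)^* × (Z/49Z)^*. Each prime-power unit group is (Z/8Z)^* ≅ Z/2Z × Z/2Z; (Z/9Z)^* ≅ Z/6Z; (Z/49Z)^* ≅ Z/42Z. Hence Gal(Q(zeta_3528)/Q) ≅ Z/2Z × Z/2Z × Z/6Z × Z/42Z.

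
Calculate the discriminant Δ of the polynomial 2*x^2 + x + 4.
Δ = -31

For a quadratic a x^2 + b x + c the discriminant is Δ = b^2 - 4ac = (1)^2 - 4*(2)*(4) = 1 - (32) = -31.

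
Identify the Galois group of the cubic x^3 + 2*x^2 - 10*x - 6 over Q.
Gal(K/Q) = S_3 (symmetric group of order 6)

Compute the discriminant of x^3 + (2)*x^2 + (-10)*x + (-6): Δ = 5780. Since Δ is not a rational square, the Galois group is not contained in A_3; it must be the full S_3 (irreducibility of the cubic rules out anything smaller).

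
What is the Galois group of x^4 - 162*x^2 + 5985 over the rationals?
Gal(K/Q) = V_4 (Klein four-group, Z/2Z × Z/2Z)

f factors as (x^2 - 57)(x^2 - 105), so the splitting field is K = Q(sqrt(57), sqrt(105)). The elements 57, 105, 5985 are all non-squares in Q, so sqrt(57) and sqrt(105) generate independent quadratic extensions. Thus [K:Q] = 4 and Gal(K/Q) is generated by the two order-2 automorphisms sqrt(57) ↦ -sqrt(57) and sqrt(105) ↦ -sqrt(105), giving V_4.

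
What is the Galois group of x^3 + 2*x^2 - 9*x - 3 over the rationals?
Gal(K/Q) = S_3 (symmetric group of order 6)

Compute the discriminant of x^3 + (2)*x^2 + (-9)*x + (-3): Δ = 4065. Since Δ is not a rational square, the Galois group is not contained in A_3; it must be the full S_3 (irreducibility of the cubic rules out anything smaller).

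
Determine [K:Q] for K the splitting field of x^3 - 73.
[K:Q] = 6

x^3 - 73 has one real root r = 73^(1/3) and two complex roots r*zeta_3, r*zeta_3^2 where zeta_3 = e^(2*pi*i/3). The splitting field is Q(r, zeta_3). [Q(r):Q] = 3 and [Q(zeta_3):Q] = 2 with gcd = 1, so [Q(r, zeta_3):Q] = 3 * 2 = 6.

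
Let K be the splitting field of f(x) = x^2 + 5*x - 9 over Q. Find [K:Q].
[K:Q] = 2

The discriminant of x^2 + (5)*x + (-9) is b^2 - 4c = 25 - (-36) = 61. Since 61 is not a perfect square in Q, the polynomial is irreducible over Q. Its two roots generate a degree-2 extension, so [K:Q] = 2.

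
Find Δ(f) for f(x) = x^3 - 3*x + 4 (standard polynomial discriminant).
Δ = -324

For x^3 + a x^2 + b x + c the discriminant is Δ = 18 a b c - 4 a^3 c + a^2 b^2 - 4 b^3 - 27 c^2.
Plug a = 0, b = -3, c = 4:
  18*(0)*(-3)*(4) - 4*(0)^3*(4) + (0)^2*(-3)^2 - 4*(-3)^3 - 27*(4)^2
  = 0 + (0) + 0 + (108) + (-432)
  = -324.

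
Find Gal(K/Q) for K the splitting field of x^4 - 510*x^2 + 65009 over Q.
Gal(K/Q) = V_4 (Klein four-group, Z/2Z × Z/2Z)

f factors as (x^2 - 259)(x^2 - 251), so the splitting field is K = Q(sqrt(259), sqrt(251)). The elements 259, 251, 65009 are all non-squares in Q, so sqrt(259) and sqrt(251) generate independent quadratic extensions. Thus [K:Q] = 4 and Gal(K/Q) is generated by the two order-2 automorphisms sqrt(259) ↦ -sqrt(259) and sqrt(251) ↦ -sqrt(251), giving V_4.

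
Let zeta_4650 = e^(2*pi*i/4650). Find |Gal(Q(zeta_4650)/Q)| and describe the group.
|Gal(Q(zeta_4650)/Q)| = phi(4650) = 1200; group ≅ (Z/4650Z)^* ≅ Z/2Z × Z/20Z × Z/30Z

The n-th cyclotomic polynomial Φ_4650(x) is the minimal polynomial of zeta_4650 over Q and has degree phi(4650) = 1200. So Q(zeta_4650) is a degree-1200 Galois extension with Galois group (Z/4650Z)^*. By CRT, (Z/4650Z)^* ≅ (Z/2Z)^* × (Z/3Z)^* × (Z/25Z)^* × (Z/31Z)^*. Each prime-power unit group is (Z/2Z)^* ≅ trivial group (order 1); (Z/3Z)^* ≅ Z/2Z; (Z/25Z)^* ≅ Z/20Z; (Z/31Z)^* ≅ Z/30Z. Hence Gal(Q(zeta_4650)/Q) ≅ Z/2Z × Z/20Z × Z/30Z.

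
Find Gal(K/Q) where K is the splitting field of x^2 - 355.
Gal(K/Q) = Z/2Z (cyclic of order 2)

x^2 - 355 is irreducible over Q since 355 is not a rational square. The splitting field Q(sqrt(355)) has degree 2 over Q, and its unique nontrivial automorphism is sqrt(355) ↦ -sqrt(355). Hence Gal(Q(sqrt(355))/Q) = Z/2Z.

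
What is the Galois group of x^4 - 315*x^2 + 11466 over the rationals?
Gal(K/Q) = V_4 (Klein four-group, Z/2Z × Z/2Z)

f factors as (x^2 - 273)(x^2 - 42), so the splitting field is K = Q(sqrt(273), sqrt(42)). The elements 273, 42, 11466 are all non-squares in Q, so sqrt(273) and sqrt(42) generate independent quadratic extensions. Thus [K:Q] = 4 and Gal(K/Q) is generated by the two order-2 automorphisms sqrt(273) ↦ -sqrt(273) and sqrt(42) ↦ -sqrt(42), giving V_4.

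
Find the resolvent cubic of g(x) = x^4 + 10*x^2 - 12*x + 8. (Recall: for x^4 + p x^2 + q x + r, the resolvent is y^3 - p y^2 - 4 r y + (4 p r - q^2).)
h(y) = y^3 - 10*y^2 - 32*y + 176

Identify coefficients: p = 10, q = -12, r = 8.
Plug into h(y) = y^3 - p y^2 - 4 r y + (4 p r - q^2):
  h(y) = y^3 - (10) y^2 - 4*(8) y + (4*(10)*(8) - (-12)^2)
       = y^3 + (-10) y^2 + (-32) y + (176).
Simplifying: h(y) = y^3 - 10*y^2 - 32*y + 176.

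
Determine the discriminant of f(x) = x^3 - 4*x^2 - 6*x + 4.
Δ = 3760

For x^3 + a x^2 + b x + c the discriminant is Δ = 18 a b c - 4 a^3 c + a^2 b^2 - 4 b^3 - 27 c^2.
Plug a = -4, b = -6, c = 4:
  18*(-4)*(-6)*(4) - 4*(-4)^3*(4) + (-4)^2*(-6)^2 - 4*(-6)^3 - 27*(4)^2
  = 1728 + (1024) + 576 + (864) + (-432)
  = 3760.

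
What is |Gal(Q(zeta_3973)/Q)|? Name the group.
|Gal(Q(zeta_3973)/Q)| = phi(3973) = 3808; group ≅ (Z/3973Z)^* ≅ Z/28Z × Z/136Z

The n-th cyclotomic polynomial Φ_3973(x) is the minimal polynomial of zeta_3973 over Q and has degree phi(3973) = 3808. So Q(zeta_3973) is a degree-3808 Galois extension with Galois group (Z/3973Z)^*. By CRT, (Z/3973Z)^* ≅ (Z/29Z)^* × (Z/137Z)^*. Each prime-power unit group is (Z/29Z)^* ≅ Z/28Z; (Z/137Z)^* ≅ Z/136Z. Hence Gal(Q(zeta_3973)/Q) ≅ Z/28Z × Z/136Z.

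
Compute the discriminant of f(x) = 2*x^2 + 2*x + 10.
Δ = -76

For a quadratic a x^2 + b x + c the discriminant is Δ = b^2 - 4ac = (2)^2 - 4*(2)*(10) = 4 - (80) = -76.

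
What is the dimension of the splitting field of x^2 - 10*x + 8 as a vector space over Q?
[K:Q] = 2

The discriminant of x^2 + (-10)*x + (8) is b^2 - 4c = 100 - (32) = 68. Since 68 is not a perfect square in Q, the polynomial is irreducible over Q. Its two roots generate a degree-2 extension, so [K:Q] = 2.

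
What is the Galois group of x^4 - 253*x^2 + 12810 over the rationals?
Gal(K/Q) = V_4 (Klein four-group, Z/2Z × Z/2Z)

f factors as (x^2 - 70)(x^2 - 183), so the splitting field is K = Q(sqrt(70), sqrt(183)). The elements 70, 183, 12810 are all non-squares in Q, so sqrt(70) and sqrt(183) generate independent quadratic extensions. Thus [K:Q] = 4 and Gal(K/Q) is generated by the two order-2 automorphisms sqrt(70) ↦ -sqrt(70) and sqrt(183) ↦ -sqrt(183), giving V_4.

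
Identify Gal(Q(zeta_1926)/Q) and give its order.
|Gal(Q(zeta_1926)/Q)| = phi(1926) = 636; group ≅ (Z/1926Z)^* ≅ Z/6Z × Z/106Z

The n-th cyclotomic polynomial Φ_1926(x) is the minimal polynomial of zeta_1926 over Q and has degree phi(1926) = 636. So Q(zeta_1926) is a degree-636 Galois extension with Galois group (Z/1926Z)^*. By CRT, (Z/1926Z)^* ≅ (Z/2Z)^* × (Z/9Z)^* × (Z/107Z)^*. Each prime-power unit group is (Z/2Z)^* ≅ trivial group (order 1); (Z/9Z)^* ≅ Z/6Z; (Z/107Z)^* ≅ Z/106Z. Hence Gal(Q(zeta_1926)/Q) ≅ Z/6Z × Z/106Z.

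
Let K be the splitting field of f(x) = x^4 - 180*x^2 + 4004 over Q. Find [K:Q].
[K:Q] = 4

f factors as (x^2 - 26)(x^2 - 154); the splitting field is K = Q(sqrt(26), sqrt(154)). Since 26, 154, and 4004 are all non-squares in Q, the three subfields Q(sqrt(26)), Q(sqrt(154)), Q(sqrt(4004)) are distinct degree-2 extensions, so [K:Q] = 4 (Klein four Galois group).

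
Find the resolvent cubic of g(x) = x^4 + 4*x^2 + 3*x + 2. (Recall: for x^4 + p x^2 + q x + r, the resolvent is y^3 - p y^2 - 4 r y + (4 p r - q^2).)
h(y) = y^3 - 4*y^2 - 8*y + 23

Identify coefficients: p = 4, q = 3, r = 2.
Plug into h(y) = y^3 - p y^2 - 4 r y + (4 p r - q^2):
  h(y) = y^3 - (4) y^2 - 4*(2) y + (4*(4)*(2) - (3)^2)
       = y^3 + (-4) y^2 + (-8) y + (23).
Simplifying: h(y) = y^3 - 4*y^2 - 8*y + 23.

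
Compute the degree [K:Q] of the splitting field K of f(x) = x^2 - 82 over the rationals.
[K:Q] = 2

The polynomial x^2 - 82 is irreducible over Q since 82 is not a perfect square. Its splitting field is Q(sqrt(82)), which has degree 2 over Q.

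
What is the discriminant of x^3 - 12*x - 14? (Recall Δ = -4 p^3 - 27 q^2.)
Δ = 1620

For a depressed cubic x^3 + p x + q the discriminant is Δ = -4 p^3 - 27 q^2 = -4*(-12)^3 - 27*(-14)^2 = 6912 - 5292 = 1620.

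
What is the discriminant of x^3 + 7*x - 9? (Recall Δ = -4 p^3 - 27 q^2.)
Δ = -3559

For a depressed cubic x^3 + p x + q the discriminant is Δ = -4 p^3 - 27 q^2 = -4*(7)^3 - 27*(-9)^2 = -1372 - 2187 = -3559.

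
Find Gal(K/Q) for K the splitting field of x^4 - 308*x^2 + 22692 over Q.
Gal(K/Q) = V_4 (Klein four-group, Z/2Z × Z/2Z)

f factors as (x^2 - 186)(x^2 - 122), so the splitting field is K = Q(sqrt(186), sqrt(122)). The elements 186, 122, 22692 are all non-squares in Q, so sqrt(186) and sqrt(122) generate independent quadratic extensions. Thus [K:Q] = 4 and Gal(K/Q) is generated by the two order-2 automorphisms sqrt(186) ↦ -sqrt(186) and sqrt(122) ↦ -sqrt(122), giving V_4.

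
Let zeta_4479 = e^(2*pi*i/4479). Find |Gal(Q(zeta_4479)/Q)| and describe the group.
|Gal(Q(zeta_4479)/Q)| = phi(4479) = 2984; group ≅ (Z/4479Z)^* ≅ Z/2Z × Z/1492Z

The n-th cyclotomic polynomial Φ_4479(x) is the minimal polynomial of zeta_4479 over Q and has degree phi(4479) = 2984. So Q(zeta_4479) is a degree-2984 Galois extension with Galois group (Z/4479Z)^*. By CRT, (Z/4479Z)^* ≅ (Z/3Z)^* × (Z/1493Z)^*. Each prime-power unit group is (Z/3Z)^* ≅ Z/2Z; (Z/1493Z)^* ≅ Z/1492Z. Hence Gal(Q(zeta_4479)/Q) ≅ Z/2Z × Z/1492Z.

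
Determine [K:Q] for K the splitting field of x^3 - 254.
[K:Q] = 6

x^3 - 254 has one real root r = 254^(1/3) and two complex roots r*zeta_3, r*zeta_3^2 where zeta_3 = e^(2*pi*i/3). The splitting field is Q(r, zeta_3). [Q(r):Q] = 3 and [Q(zeta_3):Q] = 2 with gcd = 1, so [Q(r, zeta_3):Q] = 3 * 2 = 6.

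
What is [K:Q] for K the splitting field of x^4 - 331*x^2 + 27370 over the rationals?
[K:Q] = 4

f factors as (x^2 - 161)(x^2 - 170); the splitting field is K = Q(sqrt(161), sqrt(170)). Since 161, 170, and 27370 are all non-squares in Q, the three subfields Q(sqrt(161)), Q(sqrt(170)), Q(sqrt(27370)) are distinct degree-2 extensions, so [K:Q] = 4 (Klein four Galois group).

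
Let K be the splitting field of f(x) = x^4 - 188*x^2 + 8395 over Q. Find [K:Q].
[K:Q] = 4

f factors as (x^2 - 73)(x^2 - 115); the splitting field is K = Q(sqrt(73), sqrt(115)). Since 73, 115, and 8395 are all non-squares in Q, the three subfields Q(sqrt(73)), Q(sqrt(115)), Q(sqrt(8395)) are distinct degree-2 extensions, so [K:Q] = 4 (Klein four Galois group).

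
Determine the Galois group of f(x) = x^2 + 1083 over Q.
Gal(K/Q) = Z/2Z (cyclic of order 2)

x^2 + 1083 is irreducible over Q since -1083 is not a rational square. The splitting field Q(sqrt(-1083)) has degree 2 over Q, and its unique nontrivial automorphism is sqrt(-1083) ↦ -sqrt(-1083). Hence Gal(Q(sqrt(-1083))/Q) = Z/2Z.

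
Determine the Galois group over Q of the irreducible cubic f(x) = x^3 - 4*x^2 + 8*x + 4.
Gal(K/Q) = S_3 (symmetric group of order 6)

Compute the discriminant of x^3 + (-4)*x^2 + (8)*x + (4): Δ = -2736. Since Δ is not a rational square, the Galois group is not contained in A_3; it must be the full S_3 (irreducibility of the cubic rules out anything smaller).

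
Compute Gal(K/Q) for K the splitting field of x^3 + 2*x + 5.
Gal(K/Q) = S_3 (symmetric group of order 6)

Compute the discriminant of x^3 + (0)*x^2 + (2)*x + (5): Δ = -707. Since Δ is not a rational square, the Galois group is not contained in A_3; it must be the full S_3 (irreducibility of the cubic rules out anything smaller).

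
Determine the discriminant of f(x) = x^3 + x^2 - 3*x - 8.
Δ = -1147

For x^3 + a x^2 + b x + c the discriminant is Δ = 18 a b c - 4 a^3 c + a^2 b^2 - 4 b^3 - 27 c^2.
Plug a = 1, b = -3, c = -8:
  18*(1)*(-3)*(-8) - 4*(1)^3*(-8) + (1)^2*(-3)^2 - 4*(-3)^3 - 27*(-8)^2
  = 432 + (32) + 9 + (108) + (-1728)
  = -1147.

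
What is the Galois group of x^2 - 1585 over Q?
Gal(K/Q) = Z/2Z (cyclic of order 2)

x^2 - 1585 is irreducible over Q since 1585 is not a rational square. The splitting field Q(sqrt(1585)) has degree 2 over Q, and its unique nontrivial automorphism is sqrt(1585) ↦ -sqrt(1585). Hence Gal(Q(sqrt(1585))/Q) = Z/2Z.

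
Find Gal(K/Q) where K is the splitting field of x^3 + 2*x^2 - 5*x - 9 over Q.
Gal(K/Q) = S_3 (symmetric group of order 6)

Compute the discriminant of x^3 + (2)*x^2 + (-5)*x + (-9): Δ = 321. Since Δ is not a rational square, the Galois group is not contained in A_3; it must be the full S_3 (irreducibility of the cubic rules out anything smaller).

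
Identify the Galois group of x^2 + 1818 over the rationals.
Gal(K/Q) = Z/2Z (cyclic of order 2)

x^2 + 1818 is irreducible over Q since -1818 is not a rational square. The splitting field Q(sqrt(-1818)) has degree 2 over Q, and its unique nontrivial automorphism is sqrt(-1818) ↦ -sqrt(-1818). Hence Gal(Q(sqrt(-1818))/Q) = Z/2Z.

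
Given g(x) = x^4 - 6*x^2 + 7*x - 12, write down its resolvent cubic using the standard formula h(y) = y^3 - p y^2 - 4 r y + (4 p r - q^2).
h(y) = y^3 + 6*y^2 + 48*y + 239

Identify coefficients: p = -6, q = 7, r = -12.
Plug into h(y) = y^3 - p y^2 - 4 r y + (4 p r - q^2):
  h(y) = y^3 - (-6) y^2 - 4*(-12) y + (4*(-6)*(-12) - (7)^2)
       = y^3 + (6) y^2 + (48) y + (239).
Simplifying: h(y) = y^3 + 6*y^2 + 48*y + 239.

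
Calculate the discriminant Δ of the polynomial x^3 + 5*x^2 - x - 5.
Δ = 2304

For x^3 + a x^2 + b x + c the discriminant is Δ = 18 a b c - 4 a^3 c + a^2 b^2 - 4 b^3 - 27 c^2.
Plug a = 5, b = -1, c = -5:
  18*(5)*(-1)*(-5) - 4*(5)^3*(-5) + (5)^2*(-1)^2 - 4*(-1)^3 - 27*(-5)^2
  = 450 + (2500) + 25 + (4) + (-675)
  = 2304.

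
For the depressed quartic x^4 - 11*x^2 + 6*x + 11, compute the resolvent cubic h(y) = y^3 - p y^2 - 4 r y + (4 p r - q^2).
h(y) = y^3 + 11*y^2 - 44*y - 520

Identify coefficients: p = -11, q = 6, r = 11.
Plug into h(y) = y^3 - p y^2 - 4 r y + (4 p r - q^2):
  h(y) = y^3 - (-11) y^2 - 4*(11) y + (4*(-11)*(11) - (6)^2)
       = y^3 + (11) y^2 + (-44) y + (-520).
Simplifying: h(y) = y^3 + 11*y^2 - 44*y - 520.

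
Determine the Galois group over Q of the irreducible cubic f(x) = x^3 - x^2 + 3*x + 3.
Gal(K/Q) = S_3 (symmetric group of order 6)

Compute the discriminant of x^3 + (-1)*x^2 + (3)*x + (3): Δ = -492. Since Δ is not a rational square, the Galois group is not contained in A_3; it must be the full S_3 (irreducibility of the cubic rules out anything smaller).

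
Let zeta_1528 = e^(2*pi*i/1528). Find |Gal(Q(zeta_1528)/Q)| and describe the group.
|Gal(Q(zeta_1528)/Q)| = phi(1528) = 760; group ≅ (Z/1528Z)^* ≅ Z/2Z × Z/2Z × Z/190Z

The n-th cyclotomic polynomial Φ_1528(x) is the minimal polynomial of zeta_1528 over Q and has degree phi(1528) = 760. So Q(zeta_1528) is a degree-760 Galois extension with Galois group (Z/1528Z)^*. By CRT, (Z/1528Z)^* ≅ (Z/8Z)^* × (Z/191Z)^*. Each prime-power unit group is (Z/8Z)^* ≅ Z/2Z × Z/2Z; (Z/191Z)^* ≅ Z/190Z. Hence Gal(Q(zeta_1528)/Q) ≅ Z/2Z × Z/2Z × Z/190Z.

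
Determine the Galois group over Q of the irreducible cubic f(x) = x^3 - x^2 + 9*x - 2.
Gal(K/Q) = S_3 (symmetric group of order 6)

Compute the discriminant of x^3 + (-1)*x^2 + (9)*x + (-2): Δ = -2627. Since Δ is not a rational square, the Galois group is not contained in A_3; it must be the full S_3 (irreducibility of the cubic rules out anything smaller).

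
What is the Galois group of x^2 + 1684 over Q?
Gal(K/Q) = Z/2Z (cyclic of order 2)

x^2 + 1684 is irreducible over Q since -1684 is not a rational square. The splitting field Q(sqrt(-1684)) has degree 2 over Q, and its unique nontrivial automorphism is sqrt(-1684) ↦ -sqrt(-1684). Hence Gal(Q(sqrt(-1684))/Q) = Z/2Z.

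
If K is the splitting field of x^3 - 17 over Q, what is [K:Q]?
[K:Q] = 6

x^3 - 17 has one real root r = 17^(1/3) and two complex roots r*zeta_3, r*zeta_3^2 where zeta_3 = e^(2*pi*i/3). The splitting field is Q(r, zeta_3). [Q(r):Q] = 3 and [Q(zeta_3):Q] = 2 with gcd = 1, so [Q(r, zeta_3):Q] = 3 * 2 = 6.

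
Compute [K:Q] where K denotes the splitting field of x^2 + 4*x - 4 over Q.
[K:Q] = 2

The discriminant of x^2 + (4)*x + (-4) is b^2 - 4c = 16 - (-16) = 32. Since 32 is not a perfect square in Q, the polynomial is irreducible over Q. Its two roots generate a degree-2 extension, so [K:Q] = 2.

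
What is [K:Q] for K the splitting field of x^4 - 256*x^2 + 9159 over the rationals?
[K:Q] = 4

f factors as (x^2 - 213)(x^2 - 43); the splitting field is K = Q(sqrt(213), sqrt(43)). Since 213, 43, and 9159 are all non-squares in Q, the three subfields Q(sqrt(213)), Q(sqrt(43)), Q(sqrt(9159)) are distinct degree-2 extensions, so [K:Q] = 4 (Klein four Galois group).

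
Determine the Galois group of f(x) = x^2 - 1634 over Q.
Gal(K/Q) = Z/2Z (cyclic of order 2)

x^2 - 1634 is irreducible over Q since 1634 is not a rational square. The splitting field Q(sqrt(1634)) has degree 2 over Q, and its unique nontrivial automorphism is sqrt(1634) ↦ -sqrt(1634). Hence Gal(Q(sqrt(1634))/Q) = Z/2Z.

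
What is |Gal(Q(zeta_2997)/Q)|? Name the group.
|Gal(Q(zeta_2997)/Q)| = phi(2997) = 1944; group ≅ (Z/2997Z)^* ≅ Z/36Z × Z/54Z

The n-th cyclotomic polynomial Φ_2997(x) is the minimal polynomial of zeta_2997 over Q and has degree phi(2997) = 1944. So Q(zeta_2997) is a degree-1944 Galois extension with Galois group (Z/2997Z)^*. By CRT, (Z/2997Z)^* ≅ (Z/81Z)^* × (Z/37Z)^*. Each prime-power unit group is (Z/81Z)^* ≅ Z/54Z; (Z/37Z)^* ≅ Z/36Z. Hence Gal(Q(zeta_2997)/Q) ≅ Z/36Z × Z/54Z.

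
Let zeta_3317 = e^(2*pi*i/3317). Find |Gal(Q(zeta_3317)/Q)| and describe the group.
|Gal(Q(zeta_3317)/Q)| = phi(3317) = 3180; group ≅ (Z/3317Z)^* ≅ Z/30Z × Z/106Z

The n-th cyclotomic polynomial Φ_3317(x) is the minimal polynomial of zeta_3317 over Q and has degree phi(3317) = 3180. So Q(zeta_3317) is a degree-3180 Galois extension with Galois group (Z/3317Z)^*. By CRT, (Z/3317Z)^* ≅ (Z/31Z)^* × (Z/107Z)^*. Each prime-power unit group is (Z/31Z)^* ≅ Z/30Z; (Z/107Z)^* ≅ Z/106Z. Hence Gal(Q(zeta_3317)/Q) ≅ Z/30Z × Z/106Z.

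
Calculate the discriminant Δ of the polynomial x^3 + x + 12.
Δ = -3892

For a depressed cubic x^3 + p x + q the discriminant is Δ = -4 p^3 - 27 q^2 = -4*(1)^3 - 27*(12)^2 = -4 - 3888 = -3892.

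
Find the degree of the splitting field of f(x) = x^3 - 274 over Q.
[K:Q] = 6

x^3 - 274 has one real root r = 274^(1/3) and two complex roots r*zeta_3, r*zeta_3^2 where zeta_3 = e^(2*pi*i/3). The splitting field is Q(r, zeta_3). [Q(r):Q] = 3 and [Q(zeta_3):Q] = 2 with gcd = 1, so [Q(r, zeta_3):Q] = 3 * 2 = 6.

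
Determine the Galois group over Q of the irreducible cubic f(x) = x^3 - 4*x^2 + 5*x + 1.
Gal(K/Q) = S_3 (symmetric group of order 6)

Compute the discriminant of x^3 + (-4)*x^2 + (5)*x + (1): Δ = -231. Since Δ is not a rational square, the Galois group is not contained in A_3; it must be the full S_3 (irreducibility of the cubic rules out anything smaller).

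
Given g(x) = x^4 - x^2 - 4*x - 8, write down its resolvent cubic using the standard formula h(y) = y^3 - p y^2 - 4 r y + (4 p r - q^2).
h(y) = y^3 + y^2 + 32*y + 16

Identify coefficients: p = -1, q = -4, r = -8.
Plug into h(y) = y^3 - p y^2 - 4 r y + (4 p r - q^2):
  h(y) = y^3 - (-1) y^2 - 4*(-8) y + (4*(-1)*(-8) - (-4)^2)
       = y^3 + (1) y^2 + (32) y + (16).
Simplifying: h(y) = y^3 + y^2 + 32*y + 16.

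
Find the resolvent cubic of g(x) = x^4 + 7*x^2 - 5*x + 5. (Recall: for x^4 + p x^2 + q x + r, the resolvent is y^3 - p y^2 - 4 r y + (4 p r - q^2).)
h(y) = y^3 - 7*y^2 - 20*y + 115

Identify coefficients: p = 7, q = -5, r = 5.
Plug into h(y) = y^3 - p y^2 - 4 r y + (4 p r - q^2):
  h(y) = y^3 - (7) y^2 - 4*(5) y + (4*(7)*(5) - (-5)^2)
       = y^3 + (-7) y^2 + (-20) y + (115).
Simplifying: h(y) = y^3 - 7*y^2 - 20*y + 115.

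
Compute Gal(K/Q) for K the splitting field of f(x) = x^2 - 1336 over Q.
Gal(K/Q) = Z/2Z (cyclic of order 2)

x^2 - 1336 is irreducible over Q since 1336 is not a rational square. The splitting field Q(sqrt(1336)) has degree 2 over Q, and its unique nontrivial automorphism is sqrt(1336) ↦ -sqrt(1336). Hence Gal(Q(sqrt(1336))/Q) = Z/2Z.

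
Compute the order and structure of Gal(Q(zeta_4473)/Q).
|Gal(Q(zeta_4473)/Q)| = phi(4473) = 2520; group ≅ (Z/4473Z)^* ≅ Z/6Z × Z/6Z × Z/70Z

The n-th cyclotomic polynomial Φ_4473(x) is the minimal polynomial of zeta_4473 over Q and has degree phi(4473) = 2520. So Q(zeta_4473) is a degree-2520 Galois extension with Galois group (Z/4473Z)^*. By CRT, (Z/4473Z)^* ≅ (Z/9Z)^* × (Z/7Z)^* × (Z/71Z)^*. Each prime-power unit group is (Z/9Z)^* ≅ Z/6Z; (Z/7Z)^* ≅ Z/6Z; (Z/71Z)^* ≅ Z/70Z. Hence Gal(Q(zeta_4473)/Q) ≅ Z/6Z × Z/6Z × Z/70Z.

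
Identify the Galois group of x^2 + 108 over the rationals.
Gal(K/Q) = Z/2Z (cyclic of order 2)

x^2 + 108 is irreducible over Q since -108 is not a rational square. The splitting field Q(sqrt(-108)) has degree 2 over Q, and its unique nontrivial automorphism is sqrt(-108) ↦ -sqrt(-108). Hence Gal(Q(sqrt(-108))/Q) = Z/2Z.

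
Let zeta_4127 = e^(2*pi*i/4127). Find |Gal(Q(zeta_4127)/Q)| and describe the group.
|Gal(Q(zeta_4127)/Q)| = phi(4127) = 4126; group ≅ (Z/4127Z)^* ≅ Z/4126Z

The n-th cyclotomic polynomial Φ_4127(x) is the minimal polynomial of zeta_4127 over Q and has degree phi(4127) = 4126. So Q(zeta_4127) is a degree-4126 Galois extension with Galois group (Z/4127Z)^*. (Z/4127Z)^* is cyclic since 4127 is an odd prime power (or 4). Hence Gal(Q(zeta_4127)/Q) ≅ Z/4126Z.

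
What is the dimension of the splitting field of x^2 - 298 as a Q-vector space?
[K:Q] = 2

The polynomial x^2 - 298 is irreducible over Q since 298 is not a perfect square. Its splitting field is Q(sqrt(298)), which has degree 2 over Q.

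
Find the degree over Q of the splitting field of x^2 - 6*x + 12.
[K:Q] = 2

The discriminant of x^2 + (-6)*x + (12) is b^2 - 4c = 36 - (48) = -12. Since -12 is not a perfect square in Q, the polynomial is irreducible over Q. Its two roots generate a degree-2 extension, so [K:Q] = 2.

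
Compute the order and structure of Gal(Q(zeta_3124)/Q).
|Gal(Q(zeta_3124)/Q)| = phi(3124) = 1400; group ≅ (Z/3124Z)^* ≅ Z/2Z × Z/10Z × Z/70Z

The n-th cyclotomic polynomial Φ_3124(x) is the minimal polynomial of zeta_3124 over Q and has degree phi(3124) = 1400. So Q(zeta_3124) is a degree-1400 Galois extension with Galois group (Z/3124Z)^*. By CRT, (Z/3124Z)^* ≅ (Z/4Z)^* × (Z/11Z)^* × (Z/71Z)^*. Each prime-power unit group is (Z/4Z)^* ≅ Z/2Z; (Z/11Z)^* ≅ Z/10Z; (Z/71Z)^* ≅ Z/70Z. Hence Gal(Q(zeta_3124)/Q) ≅ Z/2Z × Z/10Z × Z/70Z.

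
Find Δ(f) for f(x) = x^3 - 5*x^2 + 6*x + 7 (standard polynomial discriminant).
Δ = -1567

For x^3 + a x^2 + b x + c the discriminant is Δ = 18 a b c - 4 a^3 c + a^2 b^2 - 4 b^3 - 27 c^2.
Plug a = -5, b = 6, c = 7:
  18*(-5)*(6)*(7) - 4*(-5)^3*(7) + (-5)^2*(6)^2 - 4*(6)^3 - 27*(7)^2
  = -3780 + (3500) + 900 + (-864) + (-1323)
  = -1567.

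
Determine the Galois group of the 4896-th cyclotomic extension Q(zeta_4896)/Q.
|Gal(Q(zeta_4896)/Q)| = phi(4896) = 1536; group ≅ (Z/4896Z)^* ≅ Z/2Z × Z/6Z × Z/8Z × Z/16Z

The n-th cyclotomic polynomial Φ_4896(x) is the minimal polynomial of zeta_4896 over Q and has degree phi(4896) = 1536. So Q(zeta_4896) is a degree-1536 Galois extension with Galois group (Z/4896Z)^*. By CRT, (Z/4896Z)^* ≅ (Z/32Z)^* × (Z/9Z)^* × (Z/17Z)^*. Each prime-power unit group is (Z/32Z)^* ≅ Z/2Z × Z/8Z; (Z/9Z)^* ≅ Z/6Z; (Z/17Z)^* ≅ Z/16Z. Hence Gal(Q(zeta_4896)/Q) ≅ Z/2Z × Z/6Z × Z/8Z × Z/16Z.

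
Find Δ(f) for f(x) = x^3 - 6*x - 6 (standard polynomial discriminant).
Δ = -108

For a depressed cubic x^3 + p x + q the discriminant is Δ = -4 p^3 - 27 q^2 = -4*(-6)^3 - 27*(-6)^2 = 864 - 972 = -108.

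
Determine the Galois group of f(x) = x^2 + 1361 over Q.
Gal(K/Q) = Z/2Z (cyclic of order 2)

x^2 + 1361 is irreducible over Q since -1361 is not a rational square. The splitting field Q(sqrt(-1361)) has degree 2 over Q, and its unique nontrivial automorphism is sqrt(-1361) ↦ -sqrt(-1361). Hence Gal(Q(sqrt(-1361))/Q) = Z/2Z.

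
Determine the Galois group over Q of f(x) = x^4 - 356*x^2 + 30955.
Gal(K/Q) = V_4 (Klein four-group, Z/2Z × Z/2Z)

f factors as (x^2 - 205)(x^2 - 151), so the splitting field is K = Q(sqrt(205), sqrt(151)). The elements 205, 151, 30955 are all non-squares in Q, so sqrt(205) and sqrt(151) generate independent quadratic extensions. Thus [K:Q] = 4 and Gal(K/Q) is generated by the two order-2 automorphisms sqrt(205) ↦ -sqrt(205) and sqrt(151) ↦ -sqrt(151), giving V_4.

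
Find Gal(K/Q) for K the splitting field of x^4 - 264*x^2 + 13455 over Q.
Gal(K/Q) = V_4 (Klein four-group, Z/2Z × Z/2Z)

f factors as (x^2 - 69)(x^2 - 195), so the splitting field is K = Q(sqrt(69), sqrt(195)). The elements 69, 195, 13455 are all non-squares in Q, so sqrt(69) and sqrt(195) generate independent quadratic extensions. Thus [K:Q] = 4 and Gal(K/Q) is generated by the two order-2 automorphisms sqrt(69) ↦ -sqrt(69) and sqrt(195) ↦ -sqrt(195), giving V_4.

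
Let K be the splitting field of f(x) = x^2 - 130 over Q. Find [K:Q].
[K:Q] = 2

The polynomial x^2 - 130 is irreducible over Q since 130 is not a perfect square. Its splitting field is Q(sqrt(130)), which has degree 2 over Q.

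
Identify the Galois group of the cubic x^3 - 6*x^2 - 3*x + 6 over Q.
Gal(K/Q) = S_3 (symmetric group of order 6)

Compute the discriminant of x^3 + (-6)*x^2 + (-3)*x + (6): Δ = 6588. Since Δ is not a rational square, the Galois group is not contained in A_3; it must be the full S_3 (irreducibility of the cubic rules out anything smaller).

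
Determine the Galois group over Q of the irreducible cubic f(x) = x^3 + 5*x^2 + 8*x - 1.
Gal(K/Q) = S_3 (symmetric group of order 6)

Compute the discriminant of x^3 + (5)*x^2 + (8)*x + (-1): Δ = -695. Since Δ is not a rational square, the Galois group is not contained in A_3; it must be the full S_3 (irreducibility of the cubic rules out anything smaller).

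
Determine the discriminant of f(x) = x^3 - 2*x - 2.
Δ = -76

For a depressed cubic x^3 + p x + q the discriminant is Δ = -4 p^3 - 27 q^2 = -4*(-2)^3 - 27*(-2)^2 = 32 - 108 = -76.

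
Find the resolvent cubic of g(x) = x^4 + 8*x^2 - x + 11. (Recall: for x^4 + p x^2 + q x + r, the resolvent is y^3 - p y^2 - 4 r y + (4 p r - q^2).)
h(y) = y^3 - 8*y^2 - 44*y + 351

Identify coefficients: p = 8, q = -1, r = 11.
Plug into h(y) = y^3 - p y^2 - 4 r y + (4 p r - q^2):
  h(y) = y^3 - (8) y^2 - 4*(11) y + (4*(8)*(11) - (-1)^2)
       = y^3 + (-8) y^2 + (-44) y + (351).
Simplifying: h(y) = y^3 - 8*y^2 - 44*y + 351.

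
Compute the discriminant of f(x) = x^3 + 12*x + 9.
Δ = -9099

For a depressed cubic x^3 + p x + q the discriminant is Δ = -4 p^3 - 27 q^2 = -4*(12)^3 - 27*(9)^2 = -6912 - 2187 = -9099.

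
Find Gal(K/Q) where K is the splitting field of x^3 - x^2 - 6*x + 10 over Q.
Gal(K/Q) = S_3 (symmetric group of order 6)

Compute the discriminant of x^3 + (-1)*x^2 + (-6)*x + (10): Δ = -680. Since Δ is not a rational square, the Galois group is not contained in A_3; it must be the full S_3 (irreducibility of the cubic rules out anything smaller).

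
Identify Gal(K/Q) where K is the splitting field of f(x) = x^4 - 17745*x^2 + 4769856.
Gal(K/Q) = Z/2Z (cyclic of order 2)

f factors as (x^2 - 273)(x^2 - 17472), so the splitting field is K = Q(sqrt(273), sqrt(17472)). The squarefree part of 273 is 273 and the squarefree part of 17472 is also 273, so sqrt(273) and sqrt(17472) are both rational multiples of sqrt(273). Hence Q(sqrt(273)) = Q(sqrt(17472)) = Q(sqrt(273)), and the splitting field collapses to a single degree-2 extension with Galois group Z/2Z.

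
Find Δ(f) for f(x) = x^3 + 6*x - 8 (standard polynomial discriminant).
Δ = -2592

For a depressed cubic x^3 + p x + q the discriminant is Δ = -4 p^3 - 27 q^2 = -4*(6)^3 - 27*(-8)^2 = -864 - 1728 = -2592.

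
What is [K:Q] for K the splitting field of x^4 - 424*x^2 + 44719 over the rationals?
[K:Q] = 4

f factors as (x^2 - 227)(x^2 - 197); the splitting field is K = Q(sqrt(227), sqrt(197)). Since 227, 197, and 44719 are all non-squares in Q, the three subfields Q(sqrt(227)), Q(sqrt(197)), Q(sqrt(44719)) are distinct degree-2 extensions, so [K:Q] = 4 (Klein four Galois group).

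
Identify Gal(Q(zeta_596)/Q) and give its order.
|Gal(Q(zeta_596)/Q)| = phi(596) = 296; group ≅ (Z/596Z)^* ≅ Z/2Z × Z/148Z

The n-th cyclotomic polynomial Φ_596(x) is the minimal polynomial of zeta_596 over Q and has degree phi(596) = 296. So Q(zeta_596) is a degree-296 Galois extension with Galois group (Z/596Z)^*. By CRT, (Z/596Z)^* ≅ (Z/4Z)^* × (Z/149Z)^*. Each prime-power unit group is (Z/4Z)^* ≅ Z/2Z; (Z/149Z)^* ≅ Z/148Z. Hence Gal(Q(zeta_596)/Q) ≅ Z/2Z × Z/148Z.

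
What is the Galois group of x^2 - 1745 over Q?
Gal(K/Q) = Z/2Z (cyclic of order 2)

x^2 - 1745 is irreducible over Q since 1745 is not a rational square. The splitting field Q(sqrt(1745)) has degree 2 over Q, and its unique nontrivial automorphism is sqrt(1745) ↦ -sqrt(1745). Hence Gal(Q(sqrt(1745))/Q) = Z/2Z.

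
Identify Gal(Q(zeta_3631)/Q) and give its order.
|Gal(Q(zeta_3631)/Q)| = phi(3631) = 3630; group ≅ (Z/3631Z)^* ≅ Z/3630Z

The n-th cyclotomic polynomial Φ_3631(x) is the minimal polynomial of zeta_3631 over Q and has degree phi(3631) = 3630. So Q(zeta_3631) is a degree-3630 Galois extension with Galois group (Z/3631Z)^*. (Z/3631Z)^* is cyclic since 3631 is an odd prime power (or 4). Hence Gal(Q(zeta_3631)/Q) ≅ Z/3630Z.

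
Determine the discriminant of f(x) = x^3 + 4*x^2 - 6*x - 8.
Δ = 5216

For x^3 + a x^2 + b x + c the discriminant is Δ = 18 a b c - 4 a^3 c + a^2 b^2 - 4 b^3 - 27 c^2.
Plug a = 4, b = -6, c = -8:
  18*(4)*(-6)*(-8) - 4*(4)^3*(-8) + (4)^2*(-6)^2 - 4*(-6)^3 - 27*(-8)^2
  = 3456 + (2048) + 576 + (864) + (-1728)
  = 5216.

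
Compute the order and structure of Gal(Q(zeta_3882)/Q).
|Gal(Q(zeta_3882)/Q)| = phi(3882) = 1292; group ≅ (Z/3882Z)^* ≅ Z/2Z × Z/646Z

The n-th cyclotomic polynomial Φ_3882(x) is the minimal polynomial of zeta_3882 over Q and has degree phi(3882) = 1292. So Q(zeta_3882) is a degree-1292 Galois extension with Galois group (Z/3882Z)^*. By CRT, (Z/3882Z)^* ≅ (Z/2Z)^* × (Z/3Z)^* × (Z/647Z)^*. Each prime-power unit group is (Z/2Z)^* ≅ trivial group (order 1); (Z/3Z)^* ≅ Z/2Z; (Z/647Z)^* ≅ Z/646Z. Hence Gal(Q(zeta_3882)/Q) ≅ Z/2Z × Z/646Z.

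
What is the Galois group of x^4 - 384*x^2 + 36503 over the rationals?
Gal(K/Q) = V_4 (Klein four-group, Z/2Z × Z/2Z)

f factors as (x^2 - 173)(x^2 - 211), so the splitting field is K = Q(sqrt(173), sqrt(211)). The elements 173, 211, 36503 are all non-squares in Q, so sqrt(173) and sqrt(211) generate independent quadratic extensions. Thus [K:Q] = 4 and Gal(K/Q) is generated by the two order-2 automorphisms sqrt(173) ↦ -sqrt(173) and sqrt(211) ↦ -sqrt(211), giving V_4.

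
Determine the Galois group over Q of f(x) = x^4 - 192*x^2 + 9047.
Gal(K/Q) = V_4 (Klein four-group, Z/2Z × Z/2Z)

f factors as (x^2 - 83)(x^2 - 109), so the splitting field is K = Q(sqrt(83), sqrt(109)). The elements 83, 109, 9047 are all non-squares in Q, so sqrt(83) and sqrt(109) generate independent quadratic extensions. Thus [K:Q] = 4 and Gal(K/Q) is generated by the two order-2 automorphisms sqrt(83) ↦ -sqrt(83) and sqrt(109) ↦ -sqrt(109), giving V_4.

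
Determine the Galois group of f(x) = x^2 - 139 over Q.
Gal(K/Q) = Z/2Z (cyclic of order 2)

x^2 - 139 is irreducible over Q since 139 is not a rational square. The splitting field Q(sqrt(139)) has degree 2 over Q, and its unique nontrivial automorphism is sqrt(139) ↦ -sqrt(139). Hence Gal(Q(sqrt(139))/Q) = Z/2Z.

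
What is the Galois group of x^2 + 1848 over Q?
Gal(K/Q) = Z/2Z (cyclic of order 2)

x^2 + 1848 is irreducible over Q since -1848 is not a rational square. The splitting field Q(sqrt(-1848)) has degree 2 over Q, and its unique nontrivial automorphism is sqrt(-1848) ↦ -sqrt(-1848). Hence Gal(Q(sqrt(-1848))/Q) = Z/2Z.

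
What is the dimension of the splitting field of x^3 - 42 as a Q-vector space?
[K:Q] = 6

x^3 - 42 has one real root r = 42^(1/3) and two complex roots r*zeta_3, r*zeta_3^2 where zeta_3 = e^(2*pi*i/3). The splitting field is Q(r, zeta_3). [Q(r):Q] = 3 and [Q(zeta_3):Q] = 2 with gcd = 1, so [Q(r, zeta_3):Q] = 3 * 2 = 6.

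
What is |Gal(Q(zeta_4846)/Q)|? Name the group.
|Gal(Q(zeta_4846)/Q)| = phi(4846) = 2422; group ≅ (Z/4846Z)^* ≅ Z/2422Z

The n-th cyclotomic polynomial Φ_4846(x) is the minimal polynomial of zeta_4846 over Q and has degree phi(4846) = 2422. So Q(zeta_4846) is a degree-2422 Galois extension with Galois group (Z/4846Z)^*. By CRT, (Z/4846Z)^* ≅ (Z/2Z)^* × (Z/2423Z)^*. Each prime-power unit group is (Z/2Z)^* ≅ trivial group (order 1); (Z/2423Z)^* ≅ Z/2422Z. Hence Gal(Q(zeta_4846)/Q) ≅ Z/2422Z.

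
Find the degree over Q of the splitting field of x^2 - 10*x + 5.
[K:Q] = 2

The discriminant of x^2 + (-10)*x + (5) is b^2 - 4c = 100 - (20) = 80. Since 80 is not a perfect square in Q, the polynomial is irreducible over Q. Its two roots generate a degree-2 extension, so [K:Q] = 2.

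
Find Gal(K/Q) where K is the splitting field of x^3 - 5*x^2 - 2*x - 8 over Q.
Gal(K/Q) = S_3 (symmetric group of order 6)

Compute the discriminant of x^3 + (-5)*x^2 + (-2)*x + (-8): Δ = -7036. Since Δ is not a rational square, the Galois group is not contained in A_3; it must be the full S_3 (irreducibility of the cubic rules out anything smaller).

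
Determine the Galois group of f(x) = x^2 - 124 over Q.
Gal(K/Q) = Z/2Z (cyclic of order 2)

x^2 - 124 is irreducible over Q since 124 is not a rational square. The splitting field Q(sqrt(124)) has degree 2 over Q, and its unique nontrivial automorphism is sqrt(124) ↦ -sqrt(124). Hence Gal(Q(sqrt(124))/Q) = Z/2Z.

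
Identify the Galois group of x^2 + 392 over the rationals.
Gal(K/Q) = Z/2Z (cyclic of order 2)

x^2 + 392 is irreducible over Q since -392 is not a rational square. The splitting field Q(sqrt(-392)) has degree 2 over Q, and its unique nontrivial automorphism is sqrt(-392) ↦ -sqrt(-392). Hence Gal(Q(sqrt(-392))/Q) = Z/2Z.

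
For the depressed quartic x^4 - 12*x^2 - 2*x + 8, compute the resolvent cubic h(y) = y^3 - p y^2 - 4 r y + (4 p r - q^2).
h(y) = y^3 + 12*y^2 - 32*y - 388

Identify coefficients: p = -12, q = -2, r = 8.
Plug into h(y) = y^3 - p y^2 - 4 r y + (4 p r - q^2):
  h(y) = y^3 - (-12) y^2 - 4*(8) y + (4*(-12)*(8) - (-2)^2)
       = y^3 + (12) y^2 + (-32) y + (-388).
Simplifying: h(y) = y^3 + 12*y^2 - 32*y - 388.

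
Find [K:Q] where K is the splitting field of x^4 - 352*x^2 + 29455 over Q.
[K:Q] = 4

f factors as (x^2 - 137)(x^2 - 215); the splitting field is K = Q(sqrt(137), sqrt(215)). Since 137, 215, and 29455 are all non-squares in Q, the three subfields Q(sqrt(137)), Q(sqrt(215)), Q(sqrt(29455)) are distinct degree-2 extensions, so [K:Q] = 4 (Klein four Galois group).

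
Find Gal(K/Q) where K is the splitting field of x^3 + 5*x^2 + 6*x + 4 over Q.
Gal(K/Q) = S_3 (symmetric group of order 6)

Compute the discriminant of x^3 + (5)*x^2 + (6)*x + (4): Δ = -236. Since Δ is not a rational square, the Galois group is not contained in A_3; it must be the full S_3 (irreducibility of the cubic rules out anything smaller).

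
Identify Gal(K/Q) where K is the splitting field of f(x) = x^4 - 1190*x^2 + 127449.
Gal(K/Q) = Z/2Z (cyclic of order 2)

f factors as (x^2 - 1071)(x^2 - 119), so the splitting field is K = Q(sqrt(1071), sqrt(119)). The squarefree part of 1071 is 119 and the squarefree part of 119 is also 119, so sqrt(1071) and sqrt(119) are both rational multiples of sqrt(119). Hence Q(sqrt(1071)) = Q(sqrt(119)) = Q(sqrt(119)), and the splitting field collapses to a single degree-2 extension with Galois group Z/2Z.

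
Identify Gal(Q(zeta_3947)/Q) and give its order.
|Gal(Q(zeta_3947)/Q)| = phi(3947) = 3946; group ≅ (Z/3947Z)^* ≅ Z/3946Z

The n-th cyclotomic polynomial Φ_3947(x) is the minimal polynomial of zeta_3947 over Q and has degree phi(3947) = 3946. So Q(zeta_3947) is a degree-3946 Galois extension with Galois group (Z/3947Z)^*. (Z/3947Z)^* is cyclic since 3947 is an odd prime power (or 4). Hence Gal(Q(zeta_3947)/Q) ≅ Z/3946Z.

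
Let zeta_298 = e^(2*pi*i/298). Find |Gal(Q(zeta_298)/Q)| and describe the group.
|Gal(Q(zeta_298)/Q)| = phi(298) = 148; group ≅ (Z/298Z)^* ≅ Z/148Z

The n-th cyclotomic polynomial Φ_298(x) is the minimal polynomial of zeta_298 over Q and has degree phi(298) = 148. So Q(zeta_298) is a degree-148 Galois extension with Galois group (Z/298Z)^*. By CRT, (Z/298Z)^* ≅ (Z/2Z)^* × (Z/149Z)^*. Each prime-power unit group is (Z/2Z)^* ≅ trivial group (order 1); (Z/149Z)^* ≅ Z/148Z. Hence Gal(Q(zeta_298)/Q) ≅ Z/148Z.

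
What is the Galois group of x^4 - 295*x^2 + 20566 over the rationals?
Gal(K/Q) = V_4 (Klein four-group, Z/2Z × Z/2Z)

f factors as (x^2 - 182)(x^2 - 113), so the splitting field is K = Q(sqrt(182), sqrt(113)). The elements 182, 113, 20566 are all non-squares in Q, so sqrt(182) and sqrt(113) generate independent quadratic extensions. Thus [K:Q] = 4 and Gal(K/Q) is generated by the two order-2 automorphisms sqrt(182) ↦ -sqrt(182) and sqrt(113) ↦ -sqrt(113), giving V_4.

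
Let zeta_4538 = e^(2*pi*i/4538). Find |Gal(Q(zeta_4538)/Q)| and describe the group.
|Gal(Q(zeta_4538)/Q)| = phi(4538) = 2268; group ≅ (Z/4538Z)^* ≅ Z/2268Z

The n-th cyclotomic polynomial Φ_4538(x) is the minimal polynomial of zeta_4538 over Q and has degree phi(4538) = 2268. So Q(zeta_4538) is a degree-2268 Galois extension with Galois group (Z/4538Z)^*. By CRT, (Z/4538Z)^* ≅ (Z/2Z)^* × (Z/2269Z)^*. Each prime-power unit group is (Z/2Z)^* ≅ trivial group (order 1); (Z/2269Z)^* ≅ Z/2268Z. Hence Gal(Q(zeta_4538)/Q) ≅ Z/2268Z.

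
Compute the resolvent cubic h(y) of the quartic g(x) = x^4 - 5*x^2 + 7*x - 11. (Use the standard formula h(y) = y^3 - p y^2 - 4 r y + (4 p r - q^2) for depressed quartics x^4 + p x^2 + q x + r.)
h(y) = y^3 + 5*y^2 + 44*y + 171

Identify coefficients: p = -5, q = 7, r = -11.
Plug into h(y) = y^3 - p y^2 - 4 r y + (4 p r - q^2):
  h(y) = y^3 - (-5) y^2 - 4*(-11) y + (4*(-5)*(-11) - (7)^2)
       = y^3 + (5) y^2 + (44) y + (171).
Simplifying: h(y) = y^3 + 5*y^2 + 44*y + 171.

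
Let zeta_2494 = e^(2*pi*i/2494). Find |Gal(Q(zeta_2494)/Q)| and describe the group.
|Gal(Q(zeta_2494)/Q)| = phi(2494) = 1176; group ≅ (Z/2494Z)^* ≅ Z/28Z × Z/42Z

The n-th cyclotomic polynomial Φ_2494(x) is the minimal polynomial of zeta_2494 over Q and has degree phi(2494) = 1176. So Q(zeta_2494) is a degree-1176 Galois extension with Galois group (Z/2494Z)^*. By CRT, (Z/2494Z)^* ≅ (Z/2Z)^* × (Z/29Z)^* × (Z/43Z)^*. Each prime-power unit group is (Z/2Z)^* ≅ trivial group (order 1); (Z/29Z)^* ≅ Z/28Z; (Z/43Z)^* ≅ Z/42Z. Hence Gal(Q(zeta_2494)/Q) ≅ Z/28Z × Z/42Z.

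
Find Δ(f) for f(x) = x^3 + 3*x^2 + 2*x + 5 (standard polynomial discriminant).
Δ = -671

For x^3 + a x^2 + b x + c the discriminant is Δ = 18 a b c - 4 a^3 c + a^2 b^2 - 4 b^3 - 27 c^2.
Plug a = 3, b = 2, c = 5:
  18*(3)*(2)*(5) - 4*(3)^3*(5) + (3)^2*(2)^2 - 4*(2)^3 - 27*(5)^2
  = 540 + (-540) + 36 + (-32) + (-675)
  = -671.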